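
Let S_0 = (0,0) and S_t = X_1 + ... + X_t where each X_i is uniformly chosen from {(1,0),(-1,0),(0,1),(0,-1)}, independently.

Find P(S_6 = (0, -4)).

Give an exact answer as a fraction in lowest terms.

Let h be the number of horizontal steps (so 6-h are vertical). To end at (0,-4) need (h+0)/2 right-steps and ((6-h)-4)/2 up-steps.
Sum over h with 0 ≤ h ≤ 2, h ≡ 0 (mod 2), 6-h ≡ 0 (mod 2):
h=0: C(6,0)·C(0,0)·C(6,1) = 1·1·6 = 6
h=2: C(6,2)·C(2,1)·C(4,0) = 15·2·1 = 30
Total favorable: 36
Total paths: 4^6 = 4096
P = 36/4096 = 9/1024

Answer: 9/1024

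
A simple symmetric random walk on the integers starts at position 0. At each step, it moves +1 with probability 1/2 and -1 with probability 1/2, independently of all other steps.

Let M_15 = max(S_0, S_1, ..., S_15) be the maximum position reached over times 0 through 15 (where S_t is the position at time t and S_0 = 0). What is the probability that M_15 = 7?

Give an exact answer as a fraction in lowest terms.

Let M_15 = max(S_0,...,S_15). Use the reflection principle: for j ≥ 1, #{paths with M_15 ≥ j} = #{S_15 ≥ j} + #{S_15 ≥ j+1}.
By reflection, #{M_15 ≥ 7} = #{S_15 ≥ 7} + #{S_15 ≥ 8} = 1941 + 576 = 2517.
#{M_15 ≥ 8} = #{S_15 ≥ 8} + #{S_15 ≥ 9} = 576 + 576 = 1152.
#{M_15 = 7} = 2517 - 1152 = 1365.
P(M_15 = 7) = 1365/32768 = 1365/32768

Answer: 1365/32768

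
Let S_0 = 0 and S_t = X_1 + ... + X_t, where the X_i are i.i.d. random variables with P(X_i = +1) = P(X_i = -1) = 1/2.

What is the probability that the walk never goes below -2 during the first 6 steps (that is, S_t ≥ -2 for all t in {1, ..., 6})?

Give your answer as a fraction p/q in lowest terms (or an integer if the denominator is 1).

Answer: 25/32

Derivation:
Let f(t,s) = #length-t paths at position s with S_1..S_t all ≥ -2.
f(t,s) = f(t-1,s-1) + f(t-1,s+1) for s ≥ -2; f(t,s) = 0 for s < -2.
t=0: f(0,0)=1
t=1: f(1,-1)=1 f(1,1)=1
t=2: f(2,-2)=1 f(2,0)=2 f(2,2)=1
t=3: f(3,-1)=3 f(3,1)=3 f(3,3)=1
t=4: f(4,-2)=3 f(4,0)=6 f(4,2)=4 f(4,4)=1
t=5: f(5,-1)=9 f(5,1)=10 f(5,3)=5 f(5,5)=1
t=6: f(6,-2)=9 f(6,0)=19 f(6,2)=15 f(6,4)=6 f(6,6)=1
Σ_s f(6,s) = 50
P = 50/64 = 25/32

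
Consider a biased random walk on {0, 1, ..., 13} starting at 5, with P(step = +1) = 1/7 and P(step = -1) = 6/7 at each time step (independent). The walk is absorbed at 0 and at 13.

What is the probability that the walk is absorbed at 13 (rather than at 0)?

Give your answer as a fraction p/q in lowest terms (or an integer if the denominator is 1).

Biased walk: p = 1/7, q = 6/7, r = q/p = 6
Gambler's ruin: P(hit 13 before 0 | start at 5) = (1 - r^a)/(1 - r^N)
r^5 = 7776; r^13 = 13060694016
P = (1 - 7776) / (1 - 13060694016) = -7775 / -13060694015 = 1555/2612138803

Answer: 1555/2612138803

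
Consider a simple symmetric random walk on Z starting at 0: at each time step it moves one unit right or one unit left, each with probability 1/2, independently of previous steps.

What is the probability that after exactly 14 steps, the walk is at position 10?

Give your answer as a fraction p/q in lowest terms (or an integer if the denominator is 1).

To reach position 10 after 14 steps: need 12 steps of +1 and 2 of -1.
Favorable paths: C(14,12) = 91
Total paths: 2^14 = 16384
P = 91/16384 = 91/16384

Answer: 91/16384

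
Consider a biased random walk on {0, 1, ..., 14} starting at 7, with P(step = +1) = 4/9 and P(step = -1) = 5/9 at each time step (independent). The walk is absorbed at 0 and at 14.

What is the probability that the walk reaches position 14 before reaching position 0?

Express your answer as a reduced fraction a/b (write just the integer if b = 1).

Biased walk: p = 4/9, q = 5/9, r = q/p = 5/4
Gambler's ruin: P(hit 14 before 0 | start at 7) = (1 - r^a)/(1 - r^N)
r^7 = 78125/16384; r^14 = 6103515625/268435456
P = (1 - 78125/16384) / (1 - 6103515625/268435456) = -61741/16384 / -5835080169/268435456 = 16384/94509

Answer: 16384/94509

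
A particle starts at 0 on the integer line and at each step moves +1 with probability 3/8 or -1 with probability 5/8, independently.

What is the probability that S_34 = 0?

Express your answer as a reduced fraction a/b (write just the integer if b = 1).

Answer: 57480294728968402862548828125/1267650600228229401496703205376

Derivation:
To be at 0 after 34 steps: need exactly 17 steps of +1 and 17 of -1.
Number of such sequences: C(34,17) = 2333606220
Each has probability (3/8)^17 · (5/8)^17 = 98526125335693359375/5070602400912917605986812821504
P = 2333606220 · 98526125335693359375/5070602400912917605986812821504 = 57480294728968402862548828125/1267650600228229401496703205376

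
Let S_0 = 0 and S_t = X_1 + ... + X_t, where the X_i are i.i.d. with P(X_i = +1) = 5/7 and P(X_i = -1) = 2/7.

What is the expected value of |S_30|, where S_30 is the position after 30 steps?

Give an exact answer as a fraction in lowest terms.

Answer: 290274166172416241576802870/22539340290692258087863249

Derivation:
S_30 takes values m ≡ 0 (mod 2) with |m| ≤ 30; P(S_30=m) = C(30,(30+m)/2) · (5/7)^((30+m)/2) · (2/7)^((30-m)/2).
Distribution: P(S=-30)=1073741824/22539340290692258087863249, P(S=-28)=80530636800/22539340290692258087863249, P(S=-26)=2919235584000/22539340290692258087863249, P(S=-24)=9730785280000/3219905755813179726837607, P(S=-22)=164207001600000/3219905755813179726837607, P(S=-20)=2134691020800000/3219905755813179726837607, P(S=-18)=22236364800000000/3219905755813179726837607, P(S=-16)=1334181888000000000/22539340290692258087863249, P(S=-14)=9589432320000000000/22539340290692258087863249, P(S=-12)=58602086400000000000/22539340290692258087863249, P(S=-10)=43951564800000000000/3219905755813179726837607, P(S=-8)=199779840000000000000/3219905755813179726837607, P(S=-6)=790795200000000000000/3219905755813179726837607, P(S=-4)=2737368000000000000000/3219905755813179726837607, P(S=-2)=58169070000000000000000/22539340290692258087863249, P(S=0)=155117520000000000000000/22539340290692258087863249, P(S=2)=363556687500000000000000/22539340290692258087863249, P(S=4)=106928437500000000000000/3219905755813179726837607, P(S=6)=193065234375000000000000/3219905755813179726837607, P(S=8)=304839843750000000000000/3219905755813179726837607, P(S=10)=419154785156250000000000/3219905755813179726837607, P(S=12)=3492956542968750000000000/22539340290692258087863249, P(S=14)=3572341918945312500000000/22539340290692258087863249, P(S=16)=3106384277343750000000000/22539340290692258087863249, P(S=18)=323581695556640625000000/3219905755813179726837607, P(S=20)=194149017333984375000000/3219905755813179726837607, P(S=22)=93340873718261718750000/3219905755813179726837607, P(S=24)=34570693969726562500000/3219905755813179726837607, P(S=26)=64820051193237304687500/22539340290692258087863249, P(S=28)=11175870895385742187500/22539340290692258087863249, P(S=30)=931322574615478515625/22539340290692258087863249
E[|S_30|] = Σ_m |m|·P(S_30=m) = 290274166172416241576802870/22539340290692258087863249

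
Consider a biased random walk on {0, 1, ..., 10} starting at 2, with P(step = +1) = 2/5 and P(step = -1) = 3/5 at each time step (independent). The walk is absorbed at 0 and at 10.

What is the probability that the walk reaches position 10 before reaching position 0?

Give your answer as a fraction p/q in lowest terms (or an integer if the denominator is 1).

Biased walk: p = 2/5, q = 3/5, r = q/p = 3/2
Gambler's ruin: P(hit 10 before 0 | start at 2) = (1 - r^a)/(1 - r^N)
r^2 = 9/4; r^10 = 59049/1024
P = (1 - 9/4) / (1 - 59049/1024) = -5/4 / -58025/1024 = 256/11605

Answer: 256/11605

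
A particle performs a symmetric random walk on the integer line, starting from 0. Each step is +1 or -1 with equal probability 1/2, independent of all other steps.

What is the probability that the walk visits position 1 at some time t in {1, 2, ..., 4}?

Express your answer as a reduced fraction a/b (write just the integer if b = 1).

Count via complement. Let g(t,s) = #length-t paths at position s with S_1..S_t all ≠ 1.
g(t,s) = g(t-1,s-1) + g(t-1,s+1) for s ≠ 1; g(t,1) = 0.
t=0: g(0,0)=1
t=1: g(1,-1)=1
t=2: g(2,-2)=1 g(2,0)=1
t=3: g(3,-3)=1 g(3,-1)=2
t=4: g(4,-4)=1 g(4,-2)=3 g(4,0)=2
Paths never hitting 1: Σ_s g(4,s) = 6
Paths hitting 1: 2^4 - 6 = 10
P = 10/16 = 5/8

Answer: 5/8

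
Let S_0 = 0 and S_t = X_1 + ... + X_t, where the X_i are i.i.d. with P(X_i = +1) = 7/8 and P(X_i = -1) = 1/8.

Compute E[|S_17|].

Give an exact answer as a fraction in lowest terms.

S_17 takes values m ≡ 1 (mod 2) with |m| ≤ 17; P(S_17=m) = C(17,(17+m)/2) · (7/8)^((17+m)/2) · (1/8)^((17-m)/2).
Distribution: P(S=-17)=1/2251799813685248, P(S=-15)=119/2251799813685248, P(S=-13)=833/281474976710656, P(S=-11)=29155/281474976710656, P(S=-9)=1428595/562949953421312, P(S=-7)=26000429/562949953421312, P(S=-5)=182003003/281474976710656, P(S=-3)=2002033033/281474976710656, P(S=-1)=70071156155/1125899906842624, P(S=1)=490498093085/1125899906842624, P(S=3)=686697330319/281474976710656, P(S=5)=3058924471421/281474976710656, P(S=7)=21412471299947/562949953421312, P(S=9)=57648961192165/562949953421312, P(S=11)=57648961192165/281474976710656, P(S=13)=80708545669031/281474976710656, P(S=15)=564959819683217/2251799813685248, P(S=17)=232630513987207/2251799813685248
E[|S_17|] = Σ_m |m|·P(S_17=m) = 1794427508195523/140737488355328

Answer: 1794427508195523/140737488355328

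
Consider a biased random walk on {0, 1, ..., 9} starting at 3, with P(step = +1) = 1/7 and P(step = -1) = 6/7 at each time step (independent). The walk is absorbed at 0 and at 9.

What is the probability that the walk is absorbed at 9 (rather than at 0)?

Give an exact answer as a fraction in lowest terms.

Answer: 1/46873

Derivation:
Biased walk: p = 1/7, q = 6/7, r = q/p = 6
Gambler's ruin: P(hit 9 before 0 | start at 3) = (1 - r^a)/(1 - r^N)
r^3 = 216; r^9 = 10077696
P = (1 - 216) / (1 - 10077696) = -215 / -10077695 = 1/46873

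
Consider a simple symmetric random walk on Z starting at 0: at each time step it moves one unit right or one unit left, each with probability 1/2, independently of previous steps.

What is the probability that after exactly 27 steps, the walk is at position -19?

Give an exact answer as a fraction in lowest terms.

Answer: 8775/67108864

Derivation:
To reach position -19 after 27 steps: need 4 steps of +1 and 23 of -1.
Favorable paths: C(27,4) = 17550
Total paths: 2^27 = 134217728
P = 17550/134217728 = 8775/67108864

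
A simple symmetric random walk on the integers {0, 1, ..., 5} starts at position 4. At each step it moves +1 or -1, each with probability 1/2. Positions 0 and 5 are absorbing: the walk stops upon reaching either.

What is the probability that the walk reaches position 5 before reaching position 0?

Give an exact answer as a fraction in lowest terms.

Answer: 4/5

Derivation:
Symmetric walk (p = 1/2): the harmonic-function argument gives P(hit 5 before 0 | start at 4) = a/N.
P = 4/5 = 4/5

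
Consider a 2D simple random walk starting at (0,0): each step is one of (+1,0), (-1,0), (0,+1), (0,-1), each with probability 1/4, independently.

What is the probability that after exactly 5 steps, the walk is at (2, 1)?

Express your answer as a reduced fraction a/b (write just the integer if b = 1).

Let h be the number of horizontal steps (so 5-h are vertical). To end at (2,1) need (h+2)/2 right-steps and ((5-h)+1)/2 up-steps.
Sum over h with 2 ≤ h ≤ 4, h ≡ 0 (mod 2), 5-h ≡ 1 (mod 2):
h=2: C(5,2)·C(2,2)·C(3,2) = 10·1·3 = 30
h=4: C(5,4)·C(4,3)·C(1,1) = 5·4·1 = 20
Total favorable: 50
Total paths: 4^5 = 1024
P = 50/1024 = 25/512

Answer: 25/512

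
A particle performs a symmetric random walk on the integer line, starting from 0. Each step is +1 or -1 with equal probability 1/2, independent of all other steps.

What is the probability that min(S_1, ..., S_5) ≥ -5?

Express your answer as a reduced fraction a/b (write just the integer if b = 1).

Let f(t,s) = #length-t paths at position s with S_1..S_t all ≥ -5.
f(t,s) = f(t-1,s-1) + f(t-1,s+1) for s ≥ -5; f(t,s) = 0 for s < -5.
t=0: f(0,0)=1
t=1: f(1,-1)=1 f(1,1)=1
t=2: f(2,-2)=1 f(2,0)=2 f(2,2)=1
t=3: f(3,-3)=1 f(3,-1)=3 f(3,1)=3 f(3,3)=1
t=4: f(4,-4)=1 f(4,-2)=4 f(4,0)=6 f(4,2)=4 f(4,4)=1
t=5: f(5,-5)=1 f(5,-3)=5 f(5,-1)=10 f(5,1)=10 f(5,3)=5 f(5,5)=1
Σ_s f(5,s) = 32
P = 32/32 = 1

Answer: 1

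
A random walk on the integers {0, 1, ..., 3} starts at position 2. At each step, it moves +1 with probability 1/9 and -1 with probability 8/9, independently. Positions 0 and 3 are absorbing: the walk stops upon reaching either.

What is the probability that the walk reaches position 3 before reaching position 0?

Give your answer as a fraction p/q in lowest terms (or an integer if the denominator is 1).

Answer: 9/73

Derivation:
Biased walk: p = 1/9, q = 8/9, r = q/p = 8
Gambler's ruin: P(hit 3 before 0 | start at 2) = (1 - r^a)/(1 - r^N)
r^2 = 64; r^3 = 512
P = (1 - 64) / (1 - 512) = -63 / -511 = 9/73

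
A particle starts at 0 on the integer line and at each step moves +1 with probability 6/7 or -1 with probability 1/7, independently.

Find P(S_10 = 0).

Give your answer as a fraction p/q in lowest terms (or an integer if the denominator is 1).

To reach position 0 after 10 steps: need 5 steps of +1 and 5 steps of -1.
Number of such sequences: C(10,5) = 252
Each has probability (6/7)^5 · (1/7)^5 = 7776/282475249
P = 252 · 7776/282475249 = 279936/40353607

Answer: 279936/40353607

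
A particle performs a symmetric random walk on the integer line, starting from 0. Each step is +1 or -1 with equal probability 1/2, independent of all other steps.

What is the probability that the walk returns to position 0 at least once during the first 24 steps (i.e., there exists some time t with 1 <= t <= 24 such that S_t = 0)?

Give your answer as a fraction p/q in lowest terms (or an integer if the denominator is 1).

Answer: 3518265/4194304

Derivation:
Count via complement. Let g(t,s) = #length-t paths at position s with S_1..S_t all ≠ 0.
g(t,s) = g(t-1,s-1) + g(t-1,s+1) for s ≠ 0; g(t,0) = 0.
t=0: g(0,0)=1
t=1: g(1,-1)=1 g(1,1)=1
t=2: g(2,-2)=1 g(2,2)=1
t=3: g(3,-3)=1 g(3,-1)=1 g(3,1)=1 g(3,3)=1
t=4: g(4,-4)=1 g(4,-2)=2 g(4,2)=2 g(4,4)=1
t=5: g(5,-5)=1 g(5,-3)=3 g(5,-1)=2 g(5,1)=2 g(5,3)=3 g(5,5)=1
t=6: g(6,-6)=1 g(6,-4)=4 g(6,-2)=5 g(6,2)=5 g(6,4)=4 g(6,6)=1
t=7: g(7,-7)=1 g(7,-5)=5 g(7,-3)=9 g(7,-1)=5 g(7,1)=5 g(7,3)=9 g(7,5)=5 g(7,7)=1
t=8: g(8,-8)=1 g(8,-6)=6 g(8,-4)=14 g(8,-2)=14 g(8,2)=14 g(8,4)=14 g(8,6)=6 g(8,8)=1
t=9: g(9,-9)=1 g(9,-7)=7 g(9,-5)=20 g(9,-3)=28 g(9,-1)=14 g(9,1)=14 g(9,3)=28 g(9,5)=20 g(9,7)=7 g(9,9)=1
t=10: g(10,-10)=1 g(10,-8)=8 g(10,-6)=27 g(10,-4)=48 g(10,-2)=42 g(10,2)=42 g(10,4)=48 g(10,6)=27 g(10,8)=8 g(10,10)=1
t=11: g(11,-11)=1 g(11,-9)=9 g(11,-7)=35 g(11,-5)=75 g(11,-3)=90 g(11,-1)=42 g(11,1)=42 g(11,3)=90 g(11,5)=75 g(11,7)=35 g(11,9)=9 g(11,11)=1
t=12: g(12,-12)=1 g(12,-10)=10 g(12,-8)=44 g(12,-6)=110 g(12,-4)=165 g(12,-2)=132 g(12,2)=132 g(12,4)=165 g(12,6)=110 g(12,8)=44 g(12,10)=10 g(12,12)=1
t=13: g(13,-13)=1 g(13,-11)=11 g(13,-9)=54 g(13,-7)=154 g(13,-5)=275 g(13,-3)=297 g(13,-1)=132 g(13,1)=132 g(13,3)=297 g(13,5)=275 g(13,7)=154 g(13,9)=54 g(13,11)=11 g(13,13)=1
t=14: g(14,-14)=1 g(14,-12)=12 g(14,-10)=65 g(14,-8)=208 g(14,-6)=429 g(14,-4)=572 g(14,-2)=429 g(14,2)=429 g(14,4)=572 g(14,6)=429 g(14,8)=208 g(14,10)=65 g(14,12)=12 g(14,14)=1
t=15: g(15,-15)=1 g(15,-13)=13 g(15,-11)=77 g(15,-9)=273 g(15,-7)=637 g(15,-5)=1001 g(15,-3)=1001 g(15,-1)=429 g(15,1)=429 g(15,3)=1001 g(15,5)=1001 g(15,7)=637 g(15,9)=273 g(15,11)=77 g(15,13)=13 g(15,15)=1
t=16: g(16,-16)=1 g(16,-14)=14 g(16,-12)=90 g(16,-10)=350 g(16,-8)=910 g(16,-6)=1638 g(16,-4)=2002 g(16,-2)=1430 g(16,2)=1430 g(16,4)=2002 g(16,6)=1638 g(16,8)=910 g(16,10)=350 g(16,12)=90 g(16,14)=14 g(16,16)=1
t=17: g(17,-17)=1 g(17,-15)=15 g(17,-13)=104 g(17,-11)=440 g(17,-9)=1260 g(17,-7)=2548 g(17,-5)=3640 g(17,-3)=3432 g(17,-1)=1430 g(17,1)=1430 g(17,3)=3432 g(17,5)=3640 g(17,7)=2548 g(17,9)=1260 g(17,11)=440 g(17,13)=104 g(17,15)=15 g(17,17)=1
t=18: g(18,-18)=1 g(18,-16)=16 g(18,-14)=119 g(18,-12)=544 g(18,-10)=1700 g(18,-8)=3808 g(18,-6)=6188 g(18,-4)=7072 g(18,-2)=4862 g(18,2)=4862 g(18,4)=7072 g(18,6)=6188 g(18,8)=3808 g(18,10)=1700 g(18,12)=544 g(18,14)=119 g(18,16)=16 g(18,18)=1
t=19: g(19,-19)=1 g(19,-17)=17 g(19,-15)=135 g(19,-13)=663 g(19,-11)=2244 g(19,-9)=5508 g(19,-7)=9996 g(19,-5)=13260 g(19,-3)=11934 g(19,-1)=4862 g(19,1)=4862 g(19,3)=11934 g(19,5)=13260 g(19,7)=9996 g(19,9)=5508 g(19,11)=2244 g(19,13)=663 g(19,15)=135 g(19,17)=17 g(19,19)=1
t=20: g(20,-20)=1 g(20,-18)=18 g(20,-16)=152 g(20,-14)=798 g(20,-12)=2907 g(20,-10)=7752 g(20,-8)=15504 g(20,-6)=23256 g(20,-4)=25194 g(20,-2)=16796 g(20,2)=16796 g(20,4)=25194 g(20,6)=23256 g(20,8)=15504 g(20,10)=7752 g(20,12)=2907 g(20,14)=798 g(20,16)=152 g(20,18)=18 g(20,20)=1
t=21: g(21,-21)=1 g(21,-19)=19 g(21,-17)=170 g(21,-15)=950 g(21,-13)=3705 g(21,-11)=10659 g(21,-9)=23256 g(21,-7)=38760 g(21,-5)=48450 g(21,-3)=41990 g(21,-1)=16796 g(21,1)=16796 g(21,3)=41990 g(21,5)=48450 g(21,7)=38760 g(21,9)=23256 g(21,11)=10659 g(21,13)=3705 g(21,15)=950 g(21,17)=170 g(21,19)=19 g(21,21)=1
t=22: g(22,-22)=1 g(22,-20)=20 g(22,-18)=189 g(22,-16)=1120 g(22,-14)=4655 g(22,-12)=14364 g(22,-10)=33915 g(22,-8)=62016 g(22,-6)=87210 g(22,-4)=90440 g(22,-2)=58786 g(22,2)=58786 g(22,4)=90440 g(22,6)=87210 g(22,8)=62016 g(22,10)=33915 g(22,12)=14364 g(22,14)=4655 g(22,16)=1120 g(22,18)=189 g(22,20)=20 g(22,22)=1
t=23: g(23,-23)=1 g(23,-21)=21 g(23,-19)=209 g(23,-17)=1309 g(23,-15)=5775 g(23,-13)=19019 g(23,-11)=48279 g(23,-9)=95931 g(23,-7)=149226 g(23,-5)=177650 g(23,-3)=149226 g(23,-1)=58786 g(23,1)=58786 g(23,3)=149226 g(23,5)=177650 g(23,7)=149226 g(23,9)=95931 g(23,11)=48279 g(23,13)=19019 g(23,15)=5775 g(23,17)=1309 g(23,19)=209 g(23,21)=21 g(23,23)=1
t=24: g(24,-24)=1 g(24,-22)=22 g(24,-20)=230 g(24,-18)=1518 g(24,-16)=7084 g(24,-14)=24794 g(24,-12)=67298 g(24,-10)=144210 g(24,-8)=245157 g(24,-6)=326876 g(24,-4)=326876 g(24,-2)=208012 g(24,2)=208012 g(24,4)=326876 g(24,6)=326876 g(24,8)=245157 g(24,10)=144210 g(24,12)=67298 g(24,14)=24794 g(24,16)=7084 g(24,18)=1518 g(24,20)=230 g(24,22)=22 g(24,24)=1
Paths never hitting 0: Σ_s g(24,s) = 2704156
Paths hitting 0: 2^24 - 2704156 = 14073060
P = 14073060/16777216 = 3518265/4194304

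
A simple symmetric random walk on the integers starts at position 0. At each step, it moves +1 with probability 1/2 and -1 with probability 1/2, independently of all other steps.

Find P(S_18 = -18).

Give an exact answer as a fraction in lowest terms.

Answer: 1/262144

Derivation:
To reach position -18 after 18 steps: need 0 steps of +1 and 18 of -1.
Favorable paths: C(18,0) = 1
Total paths: 2^18 = 262144
P = 1/262144 = 1/262144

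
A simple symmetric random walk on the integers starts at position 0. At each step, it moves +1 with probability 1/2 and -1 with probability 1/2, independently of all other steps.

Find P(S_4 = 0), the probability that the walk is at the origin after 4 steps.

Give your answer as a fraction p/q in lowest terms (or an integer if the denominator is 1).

Answer: 3/8

Derivation:
To return to 0 after 4 steps: need exactly 2 steps of +1 and 2 of -1.
Favorable paths: C(4,2) = 6
Total paths: 2^4 = 16
P = 6/16 = 3/8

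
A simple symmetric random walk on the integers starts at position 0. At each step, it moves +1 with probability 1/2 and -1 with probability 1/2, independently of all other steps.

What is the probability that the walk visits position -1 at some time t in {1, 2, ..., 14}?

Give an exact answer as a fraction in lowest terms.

Count via complement. Let g(t,s) = #length-t paths at position s with S_1..S_t all ≠ -1.
g(t,s) = g(t-1,s-1) + g(t-1,s+1) for s ≠ -1; g(t,-1) = 0.
t=0: g(0,0)=1
t=1: g(1,1)=1
t=2: g(2,0)=1 g(2,2)=1
t=3: g(3,1)=2 g(3,3)=1
t=4: g(4,0)=2 g(4,2)=3 g(4,4)=1
t=5: g(5,1)=5 g(5,3)=4 g(5,5)=1
t=6: g(6,0)=5 g(6,2)=9 g(6,4)=5 g(6,6)=1
t=7: g(7,1)=14 g(7,3)=14 g(7,5)=6 g(7,7)=1
t=8: g(8,0)=14 g(8,2)=28 g(8,4)=20 g(8,6)=7 g(8,8)=1
t=9: g(9,1)=42 g(9,3)=48 g(9,5)=27 g(9,7)=8 g(9,9)=1
t=10: g(10,0)=42 g(10,2)=90 g(10,4)=75 g(10,6)=35 g(10,8)=9 g(10,10)=1
t=11: g(11,1)=132 g(11,3)=165 g(11,5)=110 g(11,7)=44 g(11,9)=10 g(11,11)=1
t=12: g(12,0)=132 g(12,2)=297 g(12,4)=275 g(12,6)=154 g(12,8)=54 g(12,10)=11 g(12,12)=1
t=13: g(13,1)=429 g(13,3)=572 g(13,5)=429 g(13,7)=208 g(13,9)=65 g(13,11)=12 g(13,13)=1
t=14: g(14,0)=429 g(14,2)=1001 g(14,4)=1001 g(14,6)=637 g(14,8)=273 g(14,10)=77 g(14,12)=13 g(14,14)=1
Paths never hitting -1: Σ_s g(14,s) = 3432
Paths hitting -1: 2^14 - 3432 = 12952
P = 12952/16384 = 1619/2048

Answer: 1619/2048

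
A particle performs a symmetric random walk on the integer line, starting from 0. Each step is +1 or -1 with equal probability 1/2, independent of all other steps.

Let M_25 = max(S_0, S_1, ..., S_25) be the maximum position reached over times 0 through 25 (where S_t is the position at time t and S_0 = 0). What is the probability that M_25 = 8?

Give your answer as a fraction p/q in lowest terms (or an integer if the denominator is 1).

Let M_25 = max(S_0,...,S_25). Use the reflection principle: for j ≥ 1, #{paths with M_25 ≥ j} = #{S_25 ≥ j} + #{S_25 ≥ j+1}.
By reflection, #{M_25 ≥ 8} = #{S_25 ≥ 8} + #{S_25 ≥ 9} = 1807781 + 1807781 = 3615562.
#{M_25 ≥ 9} = #{S_25 ≥ 9} + #{S_25 ≥ 10} = 1807781 + 726206 = 2533987.
#{M_25 = 8} = 3615562 - 2533987 = 1081575.
P(M_25 = 8) = 1081575/33554432 = 1081575/33554432

Answer: 1081575/33554432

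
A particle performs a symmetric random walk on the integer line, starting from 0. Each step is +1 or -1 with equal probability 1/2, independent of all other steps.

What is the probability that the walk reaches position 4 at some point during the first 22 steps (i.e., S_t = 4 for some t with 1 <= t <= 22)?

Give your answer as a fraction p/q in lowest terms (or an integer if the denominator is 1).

Count via complement. Let g(t,s) = #length-t paths at position s with S_1..S_t all ≠ 4.
g(t,s) = g(t-1,s-1) + g(t-1,s+1) for s ≠ 4; g(t,4) = 0.
t=0: g(0,0)=1
t=1: g(1,-1)=1 g(1,1)=1
t=2: g(2,-2)=1 g(2,0)=2 g(2,2)=1
t=3: g(3,-3)=1 g(3,-1)=3 g(3,1)=3 g(3,3)=1
t=4: g(4,-4)=1 g(4,-2)=4 g(4,0)=6 g(4,2)=4
t=5: g(5,-5)=1 g(5,-3)=5 g(5,-1)=10 g(5,1)=10 g(5,3)=4
t=6: g(6,-6)=1 g(6,-4)=6 g(6,-2)=15 g(6,0)=20 g(6,2)=14
t=7: g(7,-7)=1 g(7,-5)=7 g(7,-3)=21 g(7,-1)=35 g(7,1)=34 g(7,3)=14
t=8: g(8,-8)=1 g(8,-6)=8 g(8,-4)=28 g(8,-2)=56 g(8,0)=69 g(8,2)=48
t=9: g(9,-9)=1 g(9,-7)=9 g(9,-5)=36 g(9,-3)=84 g(9,-1)=125 g(9,1)=117 g(9,3)=48
t=10: g(10,-10)=1 g(10,-8)=10 g(10,-6)=45 g(10,-4)=120 g(10,-2)=209 g(10,0)=242 g(10,2)=165
t=11: g(11,-11)=1 g(11,-9)=11 g(11,-7)=55 g(11,-5)=165 g(11,-3)=329 g(11,-1)=451 g(11,1)=407 g(11,3)=165
t=12: g(12,-12)=1 g(12,-10)=12 g(12,-8)=66 g(12,-6)=220 g(12,-4)=494 g(12,-2)=780 g(12,0)=858 g(12,2)=572
t=13: g(13,-13)=1 g(13,-11)=13 g(13,-9)=78 g(13,-7)=286 g(13,-5)=714 g(13,-3)=1274 g(13,-1)=1638 g(13,1)=1430 g(13,3)=572
t=14: g(14,-14)=1 g(14,-12)=14 g(14,-10)=91 g(14,-8)=364 g(14,-6)=1000 g(14,-4)=1988 g(14,-2)=2912 g(14,0)=3068 g(14,2)=2002
t=15: g(15,-15)=1 g(15,-13)=15 g(15,-11)=105 g(15,-9)=455 g(15,-7)=1364 g(15,-5)=2988 g(15,-3)=4900 g(15,-1)=5980 g(15,1)=5070 g(15,3)=2002
t=16: g(16,-16)=1 g(16,-14)=16 g(16,-12)=120 g(16,-10)=560 g(16,-8)=1819 g(16,-6)=4352 g(16,-4)=7888 g(16,-2)=10880 g(16,0)=11050 g(16,2)=7072
t=17: g(17,-17)=1 g(17,-15)=17 g(17,-13)=136 g(17,-11)=680 g(17,-9)=2379 g(17,-7)=6171 g(17,-5)=12240 g(17,-3)=18768 g(17,-1)=21930 g(17,1)=18122 g(17,3)=7072
t=18: g(18,-18)=1 g(18,-16)=18 g(18,-14)=153 g(18,-12)=816 g(18,-10)=3059 g(18,-8)=8550 g(18,-6)=18411 g(18,-4)=31008 g(18,-2)=40698 g(18,0)=40052 g(18,2)=25194
t=19: g(19,-19)=1 g(19,-17)=19 g(19,-15)=171 g(19,-13)=969 g(19,-11)=3875 g(19,-9)=11609 g(19,-7)=26961 g(19,-5)=49419 g(19,-3)=71706 g(19,-1)=80750 g(19,1)=65246 g(19,3)=25194
t=20: g(20,-20)=1 g(20,-18)=20 g(20,-16)=190 g(20,-14)=1140 g(20,-12)=4844 g(20,-10)=15484 g(20,-8)=38570 g(20,-6)=76380 g(20,-4)=121125 g(20,-2)=152456 g(20,0)=145996 g(20,2)=90440
t=21: g(21,-21)=1 g(21,-19)=21 g(21,-17)=210 g(21,-15)=1330 g(21,-13)=5984 g(21,-11)=20328 g(21,-9)=54054 g(21,-7)=114950 g(21,-5)=197505 g(21,-3)=273581 g(21,-1)=298452 g(21,1)=236436 g(21,3)=90440
t=22: g(22,-22)=1 g(22,-20)=22 g(22,-18)=231 g(22,-16)=1540 g(22,-14)=7314 g(22,-12)=26312 g(22,-10)=74382 g(22,-8)=169004 g(22,-6)=312455 g(22,-4)=471086 g(22,-2)=572033 g(22,0)=534888 g(22,2)=326876
Paths never hitting 4: Σ_s g(22,s) = 2496144
Paths hitting 4: 2^22 - 2496144 = 1698160
P = 1698160/4194304 = 106135/262144

Answer: 106135/262144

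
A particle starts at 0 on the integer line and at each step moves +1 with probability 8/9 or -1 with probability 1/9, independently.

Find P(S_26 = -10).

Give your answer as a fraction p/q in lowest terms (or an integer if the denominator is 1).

To reach position -10 after 26 steps: need 8 steps of +1 and 18 steps of -1.
Number of such sequences: C(26,8) = 1562275
Each has probability (8/9)^8 · (1/9)^18 = 16777216/6461081889226673298932241
P = 1562275 · 16777216/6461081889226673298932241 = 26210625126400/6461081889226673298932241

Answer: 26210625126400/6461081889226673298932241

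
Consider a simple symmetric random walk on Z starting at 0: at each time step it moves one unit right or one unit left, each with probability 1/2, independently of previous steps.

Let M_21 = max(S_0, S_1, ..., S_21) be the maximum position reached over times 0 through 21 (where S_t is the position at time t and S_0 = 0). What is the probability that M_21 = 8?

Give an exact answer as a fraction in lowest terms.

Let M_21 = max(S_0,...,S_21). Use the reflection principle: for j ≥ 1, #{paths with M_21 ≥ j} = #{S_21 ≥ j} + #{S_21 ≥ j+1}.
By reflection, #{M_21 ≥ 8} = #{S_21 ≥ 8} + #{S_21 ≥ 9} = 82160 + 82160 = 164320.
#{M_21 ≥ 9} = #{S_21 ≥ 9} + #{S_21 ≥ 10} = 82160 + 27896 = 110056.
#{M_21 = 8} = 164320 - 110056 = 54264.
P(M_21 = 8) = 54264/2097152 = 6783/262144

Answer: 6783/262144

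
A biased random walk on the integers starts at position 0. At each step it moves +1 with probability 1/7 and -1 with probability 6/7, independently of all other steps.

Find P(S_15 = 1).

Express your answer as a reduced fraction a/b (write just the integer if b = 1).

To reach position 1 after 15 steps: need 8 steps of +1 and 7 steps of -1.
Number of such sequences: C(15,8) = 6435
Each has probability (1/7)^8 · (6/7)^7 = 279936/4747561509943
P = 6435 · 279936/4747561509943 = 1801388160/4747561509943

Answer: 1801388160/4747561509943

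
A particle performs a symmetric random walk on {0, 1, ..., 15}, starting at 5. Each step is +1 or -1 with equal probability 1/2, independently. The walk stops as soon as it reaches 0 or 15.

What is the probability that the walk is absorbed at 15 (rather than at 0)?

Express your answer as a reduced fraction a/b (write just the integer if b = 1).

Answer: 1/3

Derivation:
Symmetric walk (p = 1/2): the harmonic-function argument gives P(hit 15 before 0 | start at 5) = a/N.
P = 5/15 = 1/3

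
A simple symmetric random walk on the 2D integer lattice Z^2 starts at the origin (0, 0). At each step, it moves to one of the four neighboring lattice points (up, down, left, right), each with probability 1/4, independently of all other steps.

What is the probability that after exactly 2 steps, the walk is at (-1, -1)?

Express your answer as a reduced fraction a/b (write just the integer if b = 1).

Let h be the number of horizontal steps (so 2-h are vertical). To end at (-1,-1) need (h-1)/2 right-steps and ((2-h)-1)/2 up-steps.
Sum over h with 1 ≤ h ≤ 1, h ≡ 1 (mod 2), 2-h ≡ 1 (mod 2):
h=1: C(2,1)·C(1,0)·C(1,0) = 2·1·1 = 2
Total favorable: 2
Total paths: 4^2 = 16
P = 2/16 = 1/8

Answer: 1/8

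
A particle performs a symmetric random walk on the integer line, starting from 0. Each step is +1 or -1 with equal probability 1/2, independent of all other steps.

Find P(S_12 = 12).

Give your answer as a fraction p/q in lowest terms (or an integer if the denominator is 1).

To reach position 12 after 12 steps: need 12 steps of +1 and 0 of -1.
Favorable paths: C(12,12) = 1
Total paths: 2^12 = 4096
P = 1/4096 = 1/4096

Answer: 1/4096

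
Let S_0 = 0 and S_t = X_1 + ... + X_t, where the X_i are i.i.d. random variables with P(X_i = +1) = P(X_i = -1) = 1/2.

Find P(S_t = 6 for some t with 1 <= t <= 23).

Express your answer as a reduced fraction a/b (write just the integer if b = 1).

Answer: 440485/2097152

Derivation:
Count via complement. Let g(t,s) = #length-t paths at position s with S_1..S_t all ≠ 6.
g(t,s) = g(t-1,s-1) + g(t-1,s+1) for s ≠ 6; g(t,6) = 0.
t=0: g(0,0)=1
t=1: g(1,-1)=1 g(1,1)=1
t=2: g(2,-2)=1 g(2,0)=2 g(2,2)=1
t=3: g(3,-3)=1 g(3,-1)=3 g(3,1)=3 g(3,3)=1
t=4: g(4,-4)=1 g(4,-2)=4 g(4,0)=6 g(4,2)=4 g(4,4)=1
t=5: g(5,-5)=1 g(5,-3)=5 g(5,-1)=10 g(5,1)=10 g(5,3)=5 g(5,5)=1
t=6: g(6,-6)=1 g(6,-4)=6 g(6,-2)=15 g(6,0)=20 g(6,2)=15 g(6,4)=6
t=7: g(7,-7)=1 g(7,-5)=7 g(7,-3)=21 g(7,-1)=35 g(7,1)=35 g(7,3)=21 g(7,5)=6
t=8: g(8,-8)=1 g(8,-6)=8 g(8,-4)=28 g(8,-2)=56 g(8,0)=70 g(8,2)=56 g(8,4)=27
t=9: g(9,-9)=1 g(9,-7)=9 g(9,-5)=36 g(9,-3)=84 g(9,-1)=126 g(9,1)=126 g(9,3)=83 g(9,5)=27
t=10: g(10,-10)=1 g(10,-8)=10 g(10,-6)=45 g(10,-4)=120 g(10,-2)=210 g(10,0)=252 g(10,2)=209 g(10,4)=110
t=11: g(11,-11)=1 g(11,-9)=11 g(11,-7)=55 g(11,-5)=165 g(11,-3)=330 g(11,-1)=462 g(11,1)=461 g(11,3)=319 g(11,5)=110
t=12: g(12,-12)=1 g(12,-10)=12 g(12,-8)=66 g(12,-6)=220 g(12,-4)=495 g(12,-2)=792 g(12,0)=923 g(12,2)=780 g(12,4)=429
t=13: g(13,-13)=1 g(13,-11)=13 g(13,-9)=78 g(13,-7)=286 g(13,-5)=715 g(13,-3)=1287 g(13,-1)=1715 g(13,1)=1703 g(13,3)=1209 g(13,5)=429
t=14: g(14,-14)=1 g(14,-12)=14 g(14,-10)=91 g(14,-8)=364 g(14,-6)=1001 g(14,-4)=2002 g(14,-2)=3002 g(14,0)=3418 g(14,2)=2912 g(14,4)=1638
t=15: g(15,-15)=1 g(15,-13)=15 g(15,-11)=105 g(15,-9)=455 g(15,-7)=1365 g(15,-5)=3003 g(15,-3)=5004 g(15,-1)=6420 g(15,1)=6330 g(15,3)=4550 g(15,5)=1638
t=16: g(16,-16)=1 g(16,-14)=16 g(16,-12)=120 g(16,-10)=560 g(16,-8)=1820 g(16,-6)=4368 g(16,-4)=8007 g(16,-2)=11424 g(16,0)=12750 g(16,2)=10880 g(16,4)=6188
t=17: g(17,-17)=1 g(17,-15)=17 g(17,-13)=136 g(17,-11)=680 g(17,-9)=2380 g(17,-7)=6188 g(17,-5)=12375 g(17,-3)=19431 g(17,-1)=24174 g(17,1)=23630 g(17,3)=17068 g(17,5)=6188
t=18: g(18,-18)=1 g(18,-16)=18 g(18,-14)=153 g(18,-12)=816 g(18,-10)=3060 g(18,-8)=8568 g(18,-6)=18563 g(18,-4)=31806 g(18,-2)=43605 g(18,0)=47804 g(18,2)=40698 g(18,4)=23256
t=19: g(19,-19)=1 g(19,-17)=19 g(19,-15)=171 g(19,-13)=969 g(19,-11)=3876 g(19,-9)=11628 g(19,-7)=27131 g(19,-5)=50369 g(19,-3)=75411 g(19,-1)=91409 g(19,1)=88502 g(19,3)=63954 g(19,5)=23256
t=20: g(20,-20)=1 g(20,-18)=20 g(20,-16)=190 g(20,-14)=1140 g(20,-12)=4845 g(20,-10)=15504 g(20,-8)=38759 g(20,-6)=77500 g(20,-4)=125780 g(20,-2)=166820 g(20,0)=179911 g(20,2)=152456 g(20,4)=87210
t=21: g(21,-21)=1 g(21,-19)=21 g(21,-17)=210 g(21,-15)=1330 g(21,-13)=5985 g(21,-11)=20349 g(21,-9)=54263 g(21,-7)=116259 g(21,-5)=203280 g(21,-3)=292600 g(21,-1)=346731 g(21,1)=332367 g(21,3)=239666 g(21,5)=87210
t=22: g(22,-22)=1 g(22,-20)=22 g(22,-18)=231 g(22,-16)=1540 g(22,-14)=7315 g(22,-12)=26334 g(22,-10)=74612 g(22,-8)=170522 g(22,-6)=319539 g(22,-4)=495880 g(22,-2)=639331 g(22,0)=679098 g(22,2)=572033 g(22,4)=326876
t=23: g(23,-23)=1 g(23,-21)=23 g(23,-19)=253 g(23,-17)=1771 g(23,-15)=8855 g(23,-13)=33649 g(23,-11)=100946 g(23,-9)=245134 g(23,-7)=490061 g(23,-5)=815419 g(23,-3)=1135211 g(23,-1)=1318429 g(23,1)=1251131 g(23,3)=898909 g(23,5)=326876
Paths never hitting 6: Σ_s g(23,s) = 6626668
Paths hitting 6: 2^23 - 6626668 = 1761940
P = 1761940/8388608 = 440485/2097152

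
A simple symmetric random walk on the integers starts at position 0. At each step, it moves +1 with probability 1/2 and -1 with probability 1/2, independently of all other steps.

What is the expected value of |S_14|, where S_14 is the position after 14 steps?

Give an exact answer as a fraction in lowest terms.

S_14 takes values m ≡ 0 (mod 2) with |m| ≤ 14; P(S_14=m) = C(14,(14+m)/2)/2^14.
Total paths: 2^14 = 16384
Distribution: P(S=-14)=1/16384, P(S=-12)=14/16384, P(S=-10)=91/16384, P(S=-8)=364/16384, P(S=-6)=1001/16384, P(S=-4)=2002/16384, P(S=-2)=3003/16384, P(S=0)=3432/16384, P(S=2)=3003/16384, P(S=4)=2002/16384, P(S=6)=1001/16384, P(S=8)=364/16384, P(S=10)=91/16384, P(S=12)=14/16384, P(S=14)=1/16384
E[|S_14|] = Σ_m |m|·P(S_14=m) = 48048/16384 = 3003/1024

Answer: 3003/1024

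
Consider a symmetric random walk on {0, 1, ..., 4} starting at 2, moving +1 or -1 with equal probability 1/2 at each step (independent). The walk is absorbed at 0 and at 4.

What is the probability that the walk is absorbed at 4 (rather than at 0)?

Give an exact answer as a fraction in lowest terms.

Symmetric walk (p = 1/2): the harmonic-function argument gives P(hit 4 before 0 | start at 2) = a/N.
P = 2/4 = 1/2

Answer: 1/2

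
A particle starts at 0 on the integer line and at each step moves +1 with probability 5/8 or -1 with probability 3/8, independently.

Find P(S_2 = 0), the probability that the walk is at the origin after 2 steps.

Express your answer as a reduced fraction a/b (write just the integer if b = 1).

Answer: 15/32

Derivation:
To be at 0 after 2 steps: need exactly 1 step of +1 and 1 of -1.
Number of such sequences: C(2,1) = 2
Each has probability (5/8)^1 · (3/8)^1 = 15/64
P = 2 · 15/64 = 15/32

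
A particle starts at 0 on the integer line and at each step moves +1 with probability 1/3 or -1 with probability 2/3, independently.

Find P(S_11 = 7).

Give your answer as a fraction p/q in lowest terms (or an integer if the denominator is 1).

Answer: 220/177147

Derivation:
To reach position 7 after 11 steps: need 9 steps of +1 and 2 steps of -1.
Number of such sequences: C(11,9) = 55
Each has probability (1/3)^9 · (2/3)^2 = 4/177147
P = 55 · 4/177147 = 220/177147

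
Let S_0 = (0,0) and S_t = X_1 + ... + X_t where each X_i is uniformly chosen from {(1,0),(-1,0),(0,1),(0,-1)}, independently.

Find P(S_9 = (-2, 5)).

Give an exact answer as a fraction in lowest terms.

Answer: 189/65536

Derivation:
Let h be the number of horizontal steps (so 9-h are vertical). To end at (-2,5) need (h-2)/2 right-steps and ((9-h)+5)/2 up-steps.
Sum over h with 2 ≤ h ≤ 4, h ≡ 0 (mod 2), 9-h ≡ 1 (mod 2):
h=2: C(9,2)·C(2,0)·C(7,6) = 36·1·7 = 252
h=4: C(9,4)·C(4,1)·C(5,5) = 126·4·1 = 504
Total favorable: 756
Total paths: 4^9 = 262144
P = 756/262144 = 189/65536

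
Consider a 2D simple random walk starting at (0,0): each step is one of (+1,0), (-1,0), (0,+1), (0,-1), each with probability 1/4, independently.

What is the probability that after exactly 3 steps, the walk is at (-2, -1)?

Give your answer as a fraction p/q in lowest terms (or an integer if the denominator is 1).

Let h be the number of horizontal steps (so 3-h are vertical). To end at (-2,-1) need (h-2)/2 right-steps and ((3-h)-1)/2 up-steps.
Sum over h with 2 ≤ h ≤ 2, h ≡ 0 (mod 2), 3-h ≡ 1 (mod 2):
h=2: C(3,2)·C(2,0)·C(1,0) = 3·1·1 = 3
Total favorable: 3
Total paths: 4^3 = 64
P = 3/64 = 3/64

Answer: 3/64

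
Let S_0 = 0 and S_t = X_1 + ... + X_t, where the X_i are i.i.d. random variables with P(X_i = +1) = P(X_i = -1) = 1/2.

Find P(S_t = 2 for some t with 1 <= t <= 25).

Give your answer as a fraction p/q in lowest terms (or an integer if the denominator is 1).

Answer: 2894229/4194304

Derivation:
Count via complement. Let g(t,s) = #length-t paths at position s with S_1..S_t all ≠ 2.
g(t,s) = g(t-1,s-1) + g(t-1,s+1) for s ≠ 2; g(t,2) = 0.
t=0: g(0,0)=1
t=1: g(1,-1)=1 g(1,1)=1
t=2: g(2,-2)=1 g(2,0)=2
t=3: g(3,-3)=1 g(3,-1)=3 g(3,1)=2
t=4: g(4,-4)=1 g(4,-2)=4 g(4,0)=5
t=5: g(5,-5)=1 g(5,-3)=5 g(5,-1)=9 g(5,1)=5
t=6: g(6,-6)=1 g(6,-4)=6 g(6,-2)=14 g(6,0)=14
t=7: g(7,-7)=1 g(7,-5)=7 g(7,-3)=20 g(7,-1)=28 g(7,1)=14
t=8: g(8,-8)=1 g(8,-6)=8 g(8,-4)=27 g(8,-2)=48 g(8,0)=42
t=9: g(9,-9)=1 g(9,-7)=9 g(9,-5)=35 g(9,-3)=75 g(9,-1)=90 g(9,1)=42
t=10: g(10,-10)=1 g(10,-8)=10 g(10,-6)=44 g(10,-4)=110 g(10,-2)=165 g(10,0)=132
t=11: g(11,-11)=1 g(11,-9)=11 g(11,-7)=54 g(11,-5)=154 g(11,-3)=275 g(11,-1)=297 g(11,1)=132
t=12: g(12,-12)=1 g(12,-10)=12 g(12,-8)=65 g(12,-6)=208 g(12,-4)=429 g(12,-2)=572 g(12,0)=429
t=13: g(13,-13)=1 g(13,-11)=13 g(13,-9)=77 g(13,-7)=273 g(13,-5)=637 g(13,-3)=1001 g(13,-1)=1001 g(13,1)=429
t=14: g(14,-14)=1 g(14,-12)=14 g(14,-10)=90 g(14,-8)=350 g(14,-6)=910 g(14,-4)=1638 g(14,-2)=2002 g(14,0)=1430
t=15: g(15,-15)=1 g(15,-13)=15 g(15,-11)=104 g(15,-9)=440 g(15,-7)=1260 g(15,-5)=2548 g(15,-3)=3640 g(15,-1)=3432 g(15,1)=1430
t=16: g(16,-16)=1 g(16,-14)=16 g(16,-12)=119 g(16,-10)=544 g(16,-8)=1700 g(16,-6)=3808 g(16,-4)=6188 g(16,-2)=7072 g(16,0)=4862
t=17: g(17,-17)=1 g(17,-15)=17 g(17,-13)=135 g(17,-11)=663 g(17,-9)=2244 g(17,-7)=5508 g(17,-5)=9996 g(17,-3)=13260 g(17,-1)=11934 g(17,1)=4862
t=18: g(18,-18)=1 g(18,-16)=18 g(18,-14)=152 g(18,-12)=798 g(18,-10)=2907 g(18,-8)=7752 g(18,-6)=15504 g(18,-4)=23256 g(18,-2)=25194 g(18,0)=16796
t=19: g(19,-19)=1 g(19,-17)=19 g(19,-15)=170 g(19,-13)=950 g(19,-11)=3705 g(19,-9)=10659 g(19,-7)=23256 g(19,-5)=38760 g(19,-3)=48450 g(19,-1)=41990 g(19,1)=16796
t=20: g(20,-20)=1 g(20,-18)=20 g(20,-16)=189 g(20,-14)=1120 g(20,-12)=4655 g(20,-10)=14364 g(20,-8)=33915 g(20,-6)=62016 g(20,-4)=87210 g(20,-2)=90440 g(20,0)=58786
t=21: g(21,-21)=1 g(21,-19)=21 g(21,-17)=209 g(21,-15)=1309 g(21,-13)=5775 g(21,-11)=19019 g(21,-9)=48279 g(21,-7)=95931 g(21,-5)=149226 g(21,-3)=177650 g(21,-1)=149226 g(21,1)=58786
t=22: g(22,-22)=1 g(22,-20)=22 g(22,-18)=230 g(22,-16)=1518 g(22,-14)=7084 g(22,-12)=24794 g(22,-10)=67298 g(22,-8)=144210 g(22,-6)=245157 g(22,-4)=326876 g(22,-2)=326876 g(22,0)=208012
t=23: g(23,-23)=1 g(23,-21)=23 g(23,-19)=252 g(23,-17)=1748 g(23,-15)=8602 g(23,-13)=31878 g(23,-11)=92092 g(23,-9)=211508 g(23,-7)=389367 g(23,-5)=572033 g(23,-3)=653752 g(23,-1)=534888 g(23,1)=208012
t=24: g(24,-24)=1 g(24,-22)=24 g(24,-20)=275 g(24,-18)=2000 g(24,-16)=10350 g(24,-14)=40480 g(24,-12)=123970 g(24,-10)=303600 g(24,-8)=600875 g(24,-6)=961400 g(24,-4)=1225785 g(24,-2)=1188640 g(24,0)=742900
t=25: g(25,-25)=1 g(25,-23)=25 g(25,-21)=299 g(25,-19)=2275 g(25,-17)=12350 g(25,-15)=50830 g(25,-13)=164450 g(25,-11)=427570 g(25,-9)=904475 g(25,-7)=1562275 g(25,-5)=2187185 g(25,-3)=2414425 g(25,-1)=1931540 g(25,1)=742900
Paths never hitting 2: Σ_s g(25,s) = 10400600
Paths hitting 2: 2^25 - 10400600 = 23153832
P = 23153832/33554432 = 2894229/4194304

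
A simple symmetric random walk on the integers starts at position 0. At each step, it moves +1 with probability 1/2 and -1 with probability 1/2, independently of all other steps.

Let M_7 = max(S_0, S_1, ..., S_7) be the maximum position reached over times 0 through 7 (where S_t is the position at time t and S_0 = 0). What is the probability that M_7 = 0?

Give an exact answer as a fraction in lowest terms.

Answer: 35/128

Derivation:
Let M_7 = max(S_0,...,S_7). Use the reflection principle: for j ≥ 1, #{paths with M_7 ≥ j} = #{S_7 ≥ j} + #{S_7 ≥ j+1}.
P(M_7 ≥ 0) = 1 since S_0 = 0, so #{M_7 ≥ 0} = 128.
#{M_7 ≥ 1} = #{S_7 ≥ 1} + #{S_7 ≥ 2} = 64 + 29 = 93.
#{M_7 = 0} = 128 - 93 = 35.
P(M_7 = 0) = 35/128 = 35/128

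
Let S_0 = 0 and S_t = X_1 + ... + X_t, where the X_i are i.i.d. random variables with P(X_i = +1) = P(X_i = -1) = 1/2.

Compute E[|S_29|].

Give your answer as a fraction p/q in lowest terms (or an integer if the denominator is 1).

Answer: 145422675/33554432

Derivation:
S_29 takes values m ≡ 1 (mod 2) with |m| ≤ 29; P(S_29=m) = C(29,(29+m)/2)/2^29.
Total paths: 2^29 = 536870912
Distribution: P(S=-29)=1/536870912, P(S=-27)=29/536870912, P(S=-25)=406/536870912, P(S=-23)=3654/536870912, P(S=-21)=23751/536870912, P(S=-19)=118755/536870912, P(S=-17)=475020/536870912, P(S=-15)=1560780/536870912, P(S=-13)=4292145/536870912, P(S=-11)=10015005/536870912, P(S=-9)=20030010/536870912, P(S=-7)=34597290/536870912, P(S=-5)=51895935/536870912, P(S=-3)=67863915/536870912, P(S=-1)=77558760/536870912, P(S=1)=77558760/536870912, P(S=3)=67863915/536870912, P(S=5)=51895935/536870912, P(S=7)=34597290/536870912, P(S=9)=20030010/536870912, P(S=11)=10015005/536870912, P(S=13)=4292145/536870912, P(S=15)=1560780/536870912, P(S=17)=475020/536870912, P(S=19)=118755/536870912, P(S=21)=23751/536870912, P(S=23)=3654/536870912, P(S=25)=406/536870912, P(S=27)=29/536870912, P(S=29)=1/536870912
E[|S_29|] = Σ_m |m|·P(S_29=m) = 2326762800/536870912 = 145422675/33554432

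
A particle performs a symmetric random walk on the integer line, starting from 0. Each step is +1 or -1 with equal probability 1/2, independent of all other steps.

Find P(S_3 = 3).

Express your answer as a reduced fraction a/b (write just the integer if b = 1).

Answer: 1/8

Derivation:
To reach position 3 after 3 steps: need 3 steps of +1 and 0 of -1.
Favorable paths: C(3,3) = 1
Total paths: 2^3 = 8
P = 1/8 = 1/8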